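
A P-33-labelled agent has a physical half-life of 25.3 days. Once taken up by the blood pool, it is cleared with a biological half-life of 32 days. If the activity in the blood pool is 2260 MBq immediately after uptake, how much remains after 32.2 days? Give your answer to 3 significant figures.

1/t_eff = 1/t_phys + 1/t_biol = 1/25.3 + 1/32 = 0.070776 per day.
t_eff = 25.3 × 32 / (25.3 + 32) ≈ 14.129 days.
Remaining = 2260 × (1/2)^(32.2/14.129) = 2260 × (1/2)^2.279 ≈ 465.66 MBq.

466 MBq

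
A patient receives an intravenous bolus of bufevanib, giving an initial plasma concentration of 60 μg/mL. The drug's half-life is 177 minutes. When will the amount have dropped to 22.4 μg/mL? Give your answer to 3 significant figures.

252 minutes

Fraction remaining = 22.4/60 ≈ 0.37333.
n = log₂(60/22.4) = ln(2.6786)/ln 2 ≈ 1.4215 half-lives.
t = n × t½ = 1.4215 × 177 ≈ 251.6 minutes.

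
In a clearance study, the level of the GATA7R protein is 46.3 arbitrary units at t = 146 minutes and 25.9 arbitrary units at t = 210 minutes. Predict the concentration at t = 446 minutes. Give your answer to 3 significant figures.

Over Δt = 210 − 146 = 64 minutes, the level fell by a factor of 46.3/25.9 ≈ 1.7876.
n = log₂(1.7876) ≈ 0.83806 half-lives, so t½ = 64/0.83806 ≈ 76.367 minutes.
From t = 210 to t = 446: 25.9 × (1/2)^((446−210)/76.367) ≈ 3.041 arbitrary units.

3.04 arbitrary units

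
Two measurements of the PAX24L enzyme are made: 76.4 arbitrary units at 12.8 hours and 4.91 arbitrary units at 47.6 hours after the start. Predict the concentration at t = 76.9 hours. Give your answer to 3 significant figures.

Over Δt = 47.6 − 12.8 = 34.8 hours, the level fell by a factor of 76.4/4.91 ≈ 15.56.
n = log₂(15.56) ≈ 3.9598 half-lives, so t½ = 34.8/3.9598 ≈ 8.7884 hours.
From t = 47.6 to t = 76.9: 4.91 × (1/2)^((76.9−47.6)/8.7884) ≈ 0.48693 arbitrary units.

0.487 arbitrary units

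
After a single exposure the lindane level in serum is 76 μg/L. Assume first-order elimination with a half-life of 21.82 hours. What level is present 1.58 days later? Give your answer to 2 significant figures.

Convert the elapsed time: 1.58 days = 37.92 hours.
Number of half-lives: n = 37.92/21.82 ≈ 1.7379.
Remaining = 76 × (1/2)^1.7379 = 76 × 0.29982 ≈ 22.786 μg/L.

23 μg/L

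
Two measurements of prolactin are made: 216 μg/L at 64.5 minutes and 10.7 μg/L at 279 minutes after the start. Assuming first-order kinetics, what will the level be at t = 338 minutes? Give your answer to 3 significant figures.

Over Δt = 279 − 64.5 = 214.5 minutes, the level fell by a factor of 216/10.7 ≈ 20.187.
n = log₂(20.187) ≈ 4.3353 half-lives, so t½ = 214.5/4.3353 ≈ 49.477 minutes.
From t = 279 to t = 338: 10.7 × (1/2)^((338−279)/49.477) ≈ 4.6818 μg/L.

4.68 μg/L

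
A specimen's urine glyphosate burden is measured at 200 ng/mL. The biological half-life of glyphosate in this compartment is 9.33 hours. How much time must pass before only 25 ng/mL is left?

25/200 = 1/8, so 3 half-lives have elapsed.
t = 3 × 9.33 = 27.99 hours.

27.99 hours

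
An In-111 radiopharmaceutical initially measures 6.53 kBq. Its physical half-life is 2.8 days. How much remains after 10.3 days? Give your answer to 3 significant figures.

Number of half-lives: n = 10.3/2.8 ≈ 3.6786.
Remaining = 6.53 × (1/2)^3.6786 = 6.53 × 0.078098 ≈ 0.50998 kBq.

0.510 kBq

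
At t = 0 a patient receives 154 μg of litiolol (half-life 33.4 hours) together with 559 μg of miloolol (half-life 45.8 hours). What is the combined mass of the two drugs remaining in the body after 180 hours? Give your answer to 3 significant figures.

40.3 μg

litiolol: 154 × (1/2)^(180/33.4) = 154 × (1/2)^5.3892 ≈ 3.6745 μg.
miloolol: 559 × (1/2)^(180/45.8) = 559 × (1/2)^3.9301 ≈ 36.671 μg.
Total = 3.6745 + 36.671 ≈ 40.346 μg.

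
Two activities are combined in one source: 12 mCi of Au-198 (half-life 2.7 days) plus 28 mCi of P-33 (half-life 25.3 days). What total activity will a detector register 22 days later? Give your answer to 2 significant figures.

15 mCi

Au-198: 12 × (1/2)^(22/2.7) = 12 × (1/2)^8.1481 ≈ 0.0423 mCi.
P-33: 28 × (1/2)^(22/25.3) = 28 × (1/2)^0.86957 ≈ 15.325 mCi.
Total = 0.0423 + 15.325 ≈ 15.367 mCi.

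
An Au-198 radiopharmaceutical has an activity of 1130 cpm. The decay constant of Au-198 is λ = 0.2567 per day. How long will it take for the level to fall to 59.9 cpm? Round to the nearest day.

11 days

t½ = ln 2 / λ = 0.69315 / 0.2567 ≈ 2.7002 days.
Fraction remaining = 59.9/1130 ≈ 0.053009.
n = log₂(1130/59.9) = ln(18.865)/ln 2 ≈ 4.2376 half-lives.
t = n × t½ = 4.2376 × 2.7002 ≈ 11.443 days.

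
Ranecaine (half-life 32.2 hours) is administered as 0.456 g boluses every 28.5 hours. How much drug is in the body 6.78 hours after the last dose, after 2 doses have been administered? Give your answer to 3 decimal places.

The 2 doses were given 35.28, 6.78 hours ago.
Total = 0.456·(1/2)^(35.28/32.2) + 0.456·(1/2)^(6.78/32.2)
      = 0.21337 + 0.39408 ≈ 0.60745 g.

0.607 g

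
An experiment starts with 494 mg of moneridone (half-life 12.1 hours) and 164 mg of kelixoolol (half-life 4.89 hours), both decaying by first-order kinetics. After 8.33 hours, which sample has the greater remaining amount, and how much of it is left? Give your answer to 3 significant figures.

moneridone, 307 mg

moneridone: 494 × (1/2)^0.68843 ≈ 306.54 mg.
kelixoolol: 164 × (1/2)^1.7035 ≈ 50.355 mg.
Moneridone has more remaining, at ≈ 306.54 mg.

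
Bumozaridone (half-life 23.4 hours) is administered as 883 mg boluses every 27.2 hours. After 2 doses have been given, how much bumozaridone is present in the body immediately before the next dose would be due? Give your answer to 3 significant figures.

571 mg

The 2 doses were given 54.4, 27.2 hours ago.
Total = 883·(1/2)^(54.4/23.4) + 883·(1/2)^(27.2/23.4)
      = 176.25 + 394.5 ≈ 570.75 mg.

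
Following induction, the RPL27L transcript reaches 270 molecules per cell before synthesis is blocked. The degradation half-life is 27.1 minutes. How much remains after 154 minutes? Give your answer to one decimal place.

Number of half-lives: n = 154/27.1 ≈ 5.6827.
Remaining = 270 × (1/2)^5.6827 = 270 × 0.019469 ≈ 5.2567 molecules per cell.

5.3 molecules per cell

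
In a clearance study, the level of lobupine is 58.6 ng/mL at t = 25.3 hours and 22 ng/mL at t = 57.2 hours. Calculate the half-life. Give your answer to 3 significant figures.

22.6 hours

Over Δt = 57.2 − 25.3 = 31.9 hours, the level fell by a factor of 58.6/22 ≈ 2.6636.
n = log₂(2.6636) ≈ 1.4134 half-lives, so t½ = 31.9/1.4134 ≈ 22.57 hours.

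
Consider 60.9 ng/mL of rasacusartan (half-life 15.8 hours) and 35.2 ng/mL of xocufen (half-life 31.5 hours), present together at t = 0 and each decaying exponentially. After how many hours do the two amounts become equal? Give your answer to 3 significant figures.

Set 60.9·(1/2)^(t/15.8) = 35.2·(1/2)^(t/31.5).
Taking log₂: log₂(60.9/35.2) = t·(1/15.8 − 1/31.5).
log₂(1.7301) = 0.79087; 1/15.8 − 1/31.5 = 0.031545.
t = 0.79087 / 0.031545 ≈ 25.071 hours.

25.1 hours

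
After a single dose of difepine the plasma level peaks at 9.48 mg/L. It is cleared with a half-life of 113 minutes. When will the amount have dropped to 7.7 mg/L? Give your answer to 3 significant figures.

Fraction remaining = 7.7/9.48 ≈ 0.81224.
n = log₂(9.48/7.7) = ln(1.2312)/ln 2 ≈ 0.30003 half-lives.
t = n × t½ = 0.30003 × 113 ≈ 33.903 minutes.

33.9 minutes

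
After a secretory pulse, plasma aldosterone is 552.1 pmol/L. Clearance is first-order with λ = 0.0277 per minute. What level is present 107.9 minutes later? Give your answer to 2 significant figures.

t½ = ln 2 / λ = 0.69315 / 0.0277 ≈ 25.023 minutes.
Number of half-lives: n = 107.9/25.023 ≈ 4.312.
Remaining = 552.1 × (1/2)^4.312 = 552.1 × 0.050346 ≈ 27.796 pmol/L.

28 pmol/L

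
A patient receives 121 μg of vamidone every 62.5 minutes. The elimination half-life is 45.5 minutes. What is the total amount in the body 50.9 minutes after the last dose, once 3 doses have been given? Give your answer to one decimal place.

The 3 doses were given 175.9, 113.4, 50.9 minutes ago.
Total = 121·(1/2)^(175.9/45.5) + 121·(1/2)^(113.4/45.5) + 121·(1/2)^(50.9/45.5)
      = 8.299 + 21.504 + 55.722 ≈ 85.526 μg.

85.5 μg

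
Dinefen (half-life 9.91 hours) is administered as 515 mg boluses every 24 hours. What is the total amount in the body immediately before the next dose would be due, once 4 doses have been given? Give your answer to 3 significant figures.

118 mg

The 4 doses were given 96, 72, 48, 24 hours ago.
Total = 515·(1/2)^(96/9.91) + 515·(1/2)^(72/9.91) + 515·(1/2)^(48/9.91) + 515·(1/2)^(24/9.91)
      = 0.6247 + 3.3474 + 17.937 + 96.111 ≈ 118.02 mg.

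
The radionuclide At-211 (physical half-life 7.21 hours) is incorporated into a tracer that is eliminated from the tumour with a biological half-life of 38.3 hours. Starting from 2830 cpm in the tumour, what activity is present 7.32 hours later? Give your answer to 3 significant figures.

1230 cpm

1/t_eff = 1/t_phys + 1/t_biol = 1/7.21 + 1/38.3 = 0.16481 per hour.
t_eff = 7.21 × 38.3 / (7.21 + 38.3) ≈ 6.0677 hours.
Remaining = 2830 × (1/2)^(7.32/6.0677) = 2830 × (1/2)^1.2064 ≈ 1226.4 cpm.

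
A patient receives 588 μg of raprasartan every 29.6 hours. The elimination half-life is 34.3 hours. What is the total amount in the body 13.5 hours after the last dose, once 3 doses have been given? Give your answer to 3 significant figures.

The 3 doses were given 72.7, 43.1, 13.5 hours ago.
Total = 588·(1/2)^(72.7/34.3) + 588·(1/2)^(43.1/34.3) + 588·(1/2)^(13.5/34.3)
      = 135.31 + 246.1 + 447.61 ≈ 829.02 μg.

829 μg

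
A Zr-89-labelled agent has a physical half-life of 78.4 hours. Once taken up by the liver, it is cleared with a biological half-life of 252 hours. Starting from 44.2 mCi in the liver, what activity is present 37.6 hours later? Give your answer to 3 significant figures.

28.6 mCi

1/t_eff = 1/t_phys + 1/t_biol = 1/78.4 + 1/252 = 0.016723 per hour.
t_eff = 78.4 × 252 / (78.4 + 252) ≈ 59.797 hours.
Remaining = 44.2 × (1/2)^(37.6/59.797) = 44.2 × (1/2)^0.6288 ≈ 28.585 mCi.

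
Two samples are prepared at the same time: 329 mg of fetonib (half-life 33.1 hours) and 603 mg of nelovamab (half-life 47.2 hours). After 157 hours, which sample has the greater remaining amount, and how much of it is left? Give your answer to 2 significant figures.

nelovamab, 60 mg

fetonib: 329 × (1/2)^4.7432 ≈ 12.284 mg.
nelovamab: 603 × (1/2)^3.3263 ≈ 60.119 mg.
Nelovamab has more remaining, at ≈ 60.119 mg.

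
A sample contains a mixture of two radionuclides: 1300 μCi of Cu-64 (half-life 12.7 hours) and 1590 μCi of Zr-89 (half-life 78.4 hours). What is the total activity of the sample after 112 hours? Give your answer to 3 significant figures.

594 μCi

Cu-64: 1300 × (1/2)^(112/12.7) = 1300 × (1/2)^8.8189 ≈ 2.8787 μCi.
Zr-89: 1590 × (1/2)^(112/78.4) = 1590 × (1/2)^1.4286 ≈ 590.68 μCi.
Total = 2.8787 + 590.68 ≈ 593.56 μCi.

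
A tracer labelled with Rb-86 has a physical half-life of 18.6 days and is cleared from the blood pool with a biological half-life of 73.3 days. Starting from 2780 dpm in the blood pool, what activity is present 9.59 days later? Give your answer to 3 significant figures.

1/t_eff = 1/t_phys + 1/t_biol = 1/18.6 + 1/73.3 = 0.067406 per day.
t_eff = 18.6 × 73.3 / (18.6 + 73.3) ≈ 14.835 days.
Remaining = 2780 × (1/2)^(9.59/14.835) = 2780 × (1/2)^0.64642 ≈ 1776 dpm.

1780 dpm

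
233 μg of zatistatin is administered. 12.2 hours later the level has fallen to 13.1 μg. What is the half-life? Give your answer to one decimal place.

2.9 hours

A/A₀ = 13.1/233 ≈ 0.056223.
n = log₂(17.786) ≈ 4.1527 half-lives elapsed in 12.2 hours.
t½ = 12.2/4.1527 ≈ 2.9379 hours.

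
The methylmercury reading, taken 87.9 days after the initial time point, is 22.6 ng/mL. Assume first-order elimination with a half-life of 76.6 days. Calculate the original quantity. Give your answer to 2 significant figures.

Number of half-lives elapsed: n = 87.9/76.6 ≈ 1.1475.
A₀ = A × 2^n = 22.6 × 2^1.1475 = 22.6 × 2.2153 ≈ 50.066 ng/mL.

50 ng/mL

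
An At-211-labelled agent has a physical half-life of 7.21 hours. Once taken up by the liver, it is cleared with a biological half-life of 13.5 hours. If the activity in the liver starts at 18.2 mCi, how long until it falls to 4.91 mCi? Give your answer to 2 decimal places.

1/t_eff = 1/t_phys + 1/t_biol = 1/7.21 + 1/13.5 = 0.21277 per hour.
t_eff = 7.21 × 13.5 / (7.21 + 13.5) ≈ 4.6999 hours.
n = log₂(18.2/4.91) ≈ 1.8901; t = 1.8901 × 4.6999 ≈ 8.8835 hours.

8.88 hours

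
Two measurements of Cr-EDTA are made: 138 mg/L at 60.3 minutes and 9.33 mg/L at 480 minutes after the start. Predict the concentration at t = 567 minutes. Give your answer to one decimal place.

Over Δt = 480 − 60.3 = 419.7 minutes, the level fell by a factor of 138/9.33 ≈ 14.791.
n = log₂(14.791) ≈ 3.8866 half-lives, so t½ = 419.7/3.8866 ≈ 107.99 minutes.
From t = 480 to t = 567: 9.33 × (1/2)^((567−480)/107.99) ≈ 5.3377 mg/L.

5.3 mg/L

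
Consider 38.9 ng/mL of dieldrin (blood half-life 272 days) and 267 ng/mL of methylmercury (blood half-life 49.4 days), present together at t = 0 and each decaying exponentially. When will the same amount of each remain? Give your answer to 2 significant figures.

Set 38.9·(1/2)^(t/272) = 267·(1/2)^(t/49.4).
Taking log₂: log₂(38.9/267) = t·(1/272 − 1/49.4).
log₂(0.14569) = -2.779; 1/272 − 1/49.4 = -0.016566.
t = -2.779 / -0.016566 ≈ 167.75 days.

170 days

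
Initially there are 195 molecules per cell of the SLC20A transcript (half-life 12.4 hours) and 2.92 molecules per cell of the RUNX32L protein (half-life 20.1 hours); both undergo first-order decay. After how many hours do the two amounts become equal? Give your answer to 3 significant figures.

Set 195·(1/2)^(t/12.4) = 2.92·(1/2)^(t/20.1).
Taking log₂: log₂(195/2.92) = t·(1/12.4 − 1/20.1).
log₂(66.781) = 6.0614; 1/12.4 − 1/20.1 = 0.030894.
t = 6.0614 / 0.030894 ≈ 196.2 hours.

196 hours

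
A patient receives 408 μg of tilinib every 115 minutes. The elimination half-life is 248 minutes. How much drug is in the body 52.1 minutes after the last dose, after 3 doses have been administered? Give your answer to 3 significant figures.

The 3 doses were given 282.1, 167.1, 52.1 minutes ago.
Total = 408·(1/2)^(282.1/248) + 408·(1/2)^(167.1/248) + 408·(1/2)^(52.1/248)
      = 185.45 + 255.76 + 352.71 ≈ 793.92 μg.

794 μg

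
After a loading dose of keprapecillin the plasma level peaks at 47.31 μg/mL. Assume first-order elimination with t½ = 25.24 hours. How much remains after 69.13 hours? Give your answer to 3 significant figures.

7.09 μg/mL

Number of half-lives: n = 69.13/25.24 ≈ 2.7389.
Remaining = 47.31 × (1/2)^2.7389 = 47.31 × 0.1498 ≈ 7.087 μg/mL.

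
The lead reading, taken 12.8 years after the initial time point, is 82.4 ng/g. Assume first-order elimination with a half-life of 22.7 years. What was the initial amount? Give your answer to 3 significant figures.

122 ng/g

Number of half-lives elapsed: n = 12.8/22.7 ≈ 0.56388.
A₀ = A × 2^n = 82.4 × 2^0.56388 = 82.4 × 1.4782 ≈ 121.81 ng/g.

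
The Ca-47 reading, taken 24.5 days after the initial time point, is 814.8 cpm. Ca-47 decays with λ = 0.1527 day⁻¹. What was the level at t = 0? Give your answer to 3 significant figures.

t½ = ln 2 / λ = 0.69315 / 0.1527 ≈ 4.5393 days.
Number of half-lives elapsed: n = 24.5/4.5393 ≈ 5.3973.
A₀ = A × 2^n = 814.8 × 2^5.3973 = 814.8 × 42.146 ≈ 34341 cpm.

34300 cpm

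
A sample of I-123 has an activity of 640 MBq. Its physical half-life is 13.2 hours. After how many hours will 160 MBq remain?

160/640 = 1/4, so 2 half-lives have elapsed.
t = 2 × 13.2 = 26.4 hours.

26.4 hours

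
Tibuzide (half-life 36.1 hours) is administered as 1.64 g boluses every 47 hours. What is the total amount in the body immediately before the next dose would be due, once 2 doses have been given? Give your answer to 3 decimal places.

The 2 doses were given 94, 47 hours ago.
Total = 1.64·(1/2)^(94/36.1) + 1.64·(1/2)^(47/36.1)
      = 0.26977 + 0.66515 ≈ 0.93493 g.

0.935 g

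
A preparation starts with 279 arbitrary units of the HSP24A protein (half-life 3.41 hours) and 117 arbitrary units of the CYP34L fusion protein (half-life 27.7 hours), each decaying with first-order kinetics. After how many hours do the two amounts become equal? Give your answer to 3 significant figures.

Set 279·(1/2)^(t/3.41) = 117·(1/2)^(t/27.7).
Taking log₂: log₂(279/117) = t·(1/3.41 − 1/27.7).
log₂(2.3846) = 1.2538; 1/3.41 − 1/27.7 = 0.25715.
t = 1.2538 / 0.25715 ≈ 4.8755 hours.

4.88 hours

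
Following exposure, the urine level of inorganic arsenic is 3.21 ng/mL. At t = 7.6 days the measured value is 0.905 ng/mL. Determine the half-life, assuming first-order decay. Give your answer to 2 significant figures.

4.2 days

A/A₀ = 0.905/3.21 ≈ 0.28193.
n = log₂(3.547) ≈ 1.8266 half-lives elapsed in 7.6 days.
t½ = 7.6/1.8266 ≈ 4.1608 days.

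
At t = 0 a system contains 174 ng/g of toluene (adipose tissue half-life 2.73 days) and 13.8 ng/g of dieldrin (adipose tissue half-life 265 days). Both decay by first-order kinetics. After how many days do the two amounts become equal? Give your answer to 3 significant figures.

Set 174·(1/2)^(t/2.73) = 13.8·(1/2)^(t/265).
Taking log₂: log₂(174/13.8) = t·(1/2.73 − 1/265).
log₂(12.609) = 3.6563; 1/2.73 − 1/265 = 0.36253.
t = 3.6563 / 0.36253 ≈ 10.086 days.

10.1 days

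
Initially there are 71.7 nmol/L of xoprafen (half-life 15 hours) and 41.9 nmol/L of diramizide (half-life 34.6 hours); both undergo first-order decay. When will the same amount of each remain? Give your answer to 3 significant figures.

Set 71.7·(1/2)^(t/15) = 41.9·(1/2)^(t/34.6).
Taking log₂: log₂(71.7/41.9) = t·(1/15 − 1/34.6).
log₂(1.7112) = 0.77502; 1/15 − 1/34.6 = 0.037765.
t = 0.77502 / 0.037765 ≈ 20.522 hours.

20.5 hours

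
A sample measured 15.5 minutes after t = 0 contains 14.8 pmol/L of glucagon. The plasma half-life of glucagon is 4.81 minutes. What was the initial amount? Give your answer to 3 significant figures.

Number of half-lives elapsed: n = 15.5/4.81 ≈ 3.2225.
A₀ = A × 2^n = 14.8 × 2^3.2225 = 14.8 × 9.3337 ≈ 138.14 pmol/L.

138 pmol/L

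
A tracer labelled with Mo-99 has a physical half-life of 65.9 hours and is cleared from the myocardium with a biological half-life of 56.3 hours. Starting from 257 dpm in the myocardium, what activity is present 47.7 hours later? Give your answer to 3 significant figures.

86.5 dpm

1/t_eff = 1/t_phys + 1/t_biol = 1/65.9 + 1/56.3 = 0.032936 per hour.
t_eff = 65.9 × 56.3 / (65.9 + 56.3) ≈ 30.361 hours.
Remaining = 257 × (1/2)^(47.7/30.361) = 257 × (1/2)^1.5711 ≈ 86.496 dpm.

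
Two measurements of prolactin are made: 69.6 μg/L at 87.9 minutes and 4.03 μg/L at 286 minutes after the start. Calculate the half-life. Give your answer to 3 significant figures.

48.2 minutes

Over Δt = 286 − 87.9 = 198.1 minutes, the level fell by a factor of 69.6/4.03 ≈ 17.27.
n = log₂(17.27) ≈ 4.1102 half-lives, so t½ = 198.1/4.1102 ≈ 48.197 minutes.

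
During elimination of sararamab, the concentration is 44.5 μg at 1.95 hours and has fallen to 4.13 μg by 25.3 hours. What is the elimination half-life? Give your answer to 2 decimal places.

6.81 hours

Over Δt = 25.3 − 1.95 = 23.35 hours, the level fell by a factor of 44.5/4.13 ≈ 10.775.
n = log₂(10.775) ≈ 3.4296 half-lives, so t½ = 23.35/3.4296 ≈ 6.8084 hours.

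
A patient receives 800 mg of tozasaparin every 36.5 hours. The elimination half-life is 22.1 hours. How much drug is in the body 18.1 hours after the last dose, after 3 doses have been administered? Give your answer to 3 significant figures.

644 mg

The 3 doses were given 91.1, 54.6, 18.1 hours ago.
Total = 800·(1/2)^(91.1/22.1) + 800·(1/2)^(54.6/22.1) + 800·(1/2)^(18.1/22.1)
      = 45.94 + 144.33 + 453.47 ≈ 643.74 mg.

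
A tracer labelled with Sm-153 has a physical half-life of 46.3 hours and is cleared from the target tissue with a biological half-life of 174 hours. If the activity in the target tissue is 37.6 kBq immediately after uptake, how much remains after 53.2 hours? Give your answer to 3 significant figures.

13.7 kBq

1/t_eff = 1/t_phys + 1/t_biol = 1/46.3 + 1/174 = 0.027345 per hour.
t_eff = 46.3 × 174 / (46.3 + 174) ≈ 36.569 hours.
Remaining = 37.6 × (1/2)^(53.2/36.569) = 37.6 × (1/2)^1.4548 ≈ 13.717 kBq.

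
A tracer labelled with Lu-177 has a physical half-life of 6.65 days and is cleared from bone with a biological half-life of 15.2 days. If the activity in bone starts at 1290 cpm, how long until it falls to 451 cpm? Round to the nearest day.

7 days

1/t_eff = 1/t_phys + 1/t_biol = 1/6.65 + 1/15.2 = 0.21617 per day.
t_eff = 6.65 × 15.2 / (6.65 + 15.2) ≈ 4.6261 days.
n = log₂(1290/451) ≈ 1.5162; t = 1.5162 × 4.6261 ≈ 7.0139 days.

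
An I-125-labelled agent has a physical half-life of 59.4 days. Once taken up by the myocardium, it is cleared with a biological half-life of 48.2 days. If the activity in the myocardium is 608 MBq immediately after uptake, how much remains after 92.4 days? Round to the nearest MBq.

1/t_eff = 1/t_phys + 1/t_biol = 1/59.4 + 1/48.2 = 0.037582 per day.
t_eff = 59.4 × 48.2 / (59.4 + 48.2) ≈ 26.609 days.
Remaining = 608 × (1/2)^(92.4/26.609) = 608 × (1/2)^3.4726 ≈ 54.772 MBq.

55 MBq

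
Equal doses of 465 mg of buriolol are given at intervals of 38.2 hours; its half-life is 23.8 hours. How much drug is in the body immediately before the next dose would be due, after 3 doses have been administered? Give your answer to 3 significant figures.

The 3 doses were given 114.6, 76.4, 38.2 hours ago.
Total = 465·(1/2)^(114.6/23.8) + 465·(1/2)^(76.4/23.8) + 465·(1/2)^(38.2/23.8)
      = 16.518 + 50.248 + 152.86 ≈ 219.62 mg.

220 mg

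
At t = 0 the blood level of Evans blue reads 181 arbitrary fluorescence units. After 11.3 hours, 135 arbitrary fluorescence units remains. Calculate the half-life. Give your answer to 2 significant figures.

A/A₀ = 135/181 ≈ 0.74586.
n = log₂(1.3407) ≈ 0.42303 half-lives elapsed in 11.3 hours.
t½ = 11.3/0.42303 ≈ 26.712 hours.

27 hours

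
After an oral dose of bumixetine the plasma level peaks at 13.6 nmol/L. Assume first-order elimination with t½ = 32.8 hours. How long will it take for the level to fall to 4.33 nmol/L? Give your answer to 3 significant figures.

54.2 hours

Fraction remaining = 4.33/13.6 ≈ 0.31838.
n = log₂(13.6/4.33) = ln(3.1409)/ln 2 ≈ 1.6512 half-lives.
t = n × t½ = 1.6512 × 32.8 ≈ 54.158 hours.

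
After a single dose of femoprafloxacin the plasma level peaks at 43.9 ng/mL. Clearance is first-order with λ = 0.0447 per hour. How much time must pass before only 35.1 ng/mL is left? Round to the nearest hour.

5 hours

t½ = ln 2 / λ = 0.69315 / 0.0447 ≈ 15.507 hours.
Fraction remaining = 35.1/43.9 ≈ 0.79954.
n = log₂(43.9/35.1) = ln(1.2507)/ln 2 ≈ 0.32275 half-lives.
t = n × t½ = 0.32275 × 15.507 ≈ 5.0048 hours.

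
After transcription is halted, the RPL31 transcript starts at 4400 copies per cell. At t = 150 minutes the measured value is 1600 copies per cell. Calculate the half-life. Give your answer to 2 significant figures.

100 minutes

A/A₀ = 1600/4400 ≈ 0.36364.
n = log₂(2.75) ≈ 1.4594 half-lives elapsed in 150 minutes.
t½ = 150/1.4594 ≈ 102.78 minutes.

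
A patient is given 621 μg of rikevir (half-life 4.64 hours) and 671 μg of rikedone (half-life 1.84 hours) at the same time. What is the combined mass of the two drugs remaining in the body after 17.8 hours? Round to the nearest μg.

44 μg

rikevir: 621 × (1/2)^(17.8/4.64) = 621 × (1/2)^3.8362 ≈ 43.479 μg.
rikedone: 671 × (1/2)^(17.8/1.84) = 671 × (1/2)^9.6739 ≈ 0.82146 μg.
Total = 43.479 + 0.82146 ≈ 44.3 μg.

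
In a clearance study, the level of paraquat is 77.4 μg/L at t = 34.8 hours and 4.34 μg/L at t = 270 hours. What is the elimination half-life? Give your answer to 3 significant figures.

Over Δt = 270 − 34.8 = 235.2 hours, the level fell by a factor of 77.4/4.34 ≈ 17.834.
n = log₂(17.834) ≈ 4.1566 half-lives, so t½ = 235.2/4.1566 ≈ 56.585 hours.

56.6 hours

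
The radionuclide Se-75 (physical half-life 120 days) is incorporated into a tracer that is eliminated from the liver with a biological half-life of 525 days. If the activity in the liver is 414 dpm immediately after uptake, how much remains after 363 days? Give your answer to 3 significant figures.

1/t_eff = 1/t_phys + 1/t_biol = 1/120 + 1/525 = 0.010238 per day.
t_eff = 120 × 525 / (120 + 525) ≈ 97.674 days.
Remaining = 414 × (1/2)^(363/97.674) = 414 × (1/2)^3.7164 ≈ 31.495 dpm.

31.5 dpm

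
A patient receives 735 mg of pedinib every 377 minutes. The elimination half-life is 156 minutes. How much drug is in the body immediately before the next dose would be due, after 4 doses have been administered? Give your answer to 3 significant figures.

169 mg

The 4 doses were given 1508, 1131, 754, 377 minutes ago.
Total = 735·(1/2)^(1508/156) + 735·(1/2)^(1131/156) + 735·(1/2)^(754/156) + 735·(1/2)^(377/156)
      = 0.90434 + 4.8286 + 25.782 + 137.66 ≈ 169.17 mg.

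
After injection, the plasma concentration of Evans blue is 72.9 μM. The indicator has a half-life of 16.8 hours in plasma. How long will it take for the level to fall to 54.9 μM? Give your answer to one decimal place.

Fraction remaining = 54.9/72.9 ≈ 0.75309.
n = log₂(72.9/54.9) = ln(1.3279)/ln 2 ≈ 0.40911 half-lives.
t = n × t½ = 0.40911 × 16.8 ≈ 6.8731 hours.

6.9 hours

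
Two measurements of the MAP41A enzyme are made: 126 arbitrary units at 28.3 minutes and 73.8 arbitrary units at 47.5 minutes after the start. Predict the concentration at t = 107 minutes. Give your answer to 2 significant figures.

Over Δt = 47.5 − 28.3 = 19.2 minutes, the level fell by a factor of 126/73.8 ≈ 1.7073.
n = log₂(1.7073) ≈ 0.77173 half-lives, so t½ = 19.2/0.77173 ≈ 24.879 minutes.
From t = 47.5 to t = 107: 73.8 × (1/2)^((107−47.5)/24.879) ≈ 14.065 arbitrary units.

14 arbitrary units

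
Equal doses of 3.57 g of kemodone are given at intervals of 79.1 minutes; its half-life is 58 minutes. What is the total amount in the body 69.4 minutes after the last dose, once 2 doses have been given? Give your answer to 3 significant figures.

2.16 g

The 2 doses were given 148.5, 69.4 minutes ago.
Total = 3.57·(1/2)^(148.5/58) + 3.57·(1/2)^(69.4/58)
      = 0.60524 + 1.5577 ≈ 2.1629 g.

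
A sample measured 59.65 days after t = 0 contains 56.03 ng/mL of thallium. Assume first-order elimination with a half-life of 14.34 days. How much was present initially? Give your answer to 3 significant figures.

1000 ng/mL

Number of half-lives elapsed: n = 59.65/14.34 ≈ 4.1597.
A₀ = A × 2^n = 56.03 × 2^4.1597 = 56.03 × 17.873 ≈ 1001.4 ng/mL.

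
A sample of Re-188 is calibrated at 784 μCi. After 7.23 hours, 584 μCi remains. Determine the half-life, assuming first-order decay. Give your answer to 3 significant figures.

17.0 hours

A/A₀ = 584/784 ≈ 0.7449.
n = log₂(1.3425) ≈ 0.42489 half-lives elapsed in 7.23 hours.
t½ = 7.23/0.42489 ≈ 17.016 hours.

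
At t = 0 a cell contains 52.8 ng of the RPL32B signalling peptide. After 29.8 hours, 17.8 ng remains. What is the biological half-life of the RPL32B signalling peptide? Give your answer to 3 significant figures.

A/A₀ = 17.8/52.8 ≈ 0.33712.
n = log₂(2.9663) ≈ 1.5687 half-lives elapsed in 29.8 hours.
t½ = 29.8/1.5687 ≈ 18.997 hours.

19.0 hours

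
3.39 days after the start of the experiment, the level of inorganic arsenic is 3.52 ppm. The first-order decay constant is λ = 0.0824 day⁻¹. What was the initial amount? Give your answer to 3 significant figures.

4.65 ppm

t½ = ln 2 / λ = 0.69315 / 0.0824 ≈ 8.412 days.
Number of half-lives elapsed: n = 3.39/8.412 ≈ 0.403.
A₀ = A × 2^n = 3.52 × 2^0.403 = 3.52 × 1.3223 ≈ 4.6543 ppm.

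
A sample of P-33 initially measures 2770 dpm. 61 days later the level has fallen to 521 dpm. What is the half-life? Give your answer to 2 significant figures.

25 days

A/A₀ = 521/2770 ≈ 0.18809.
n = log₂(5.3167) ≈ 2.4105 half-lives elapsed in 61 days.
t½ = 61/2.4105 ≈ 25.306 days.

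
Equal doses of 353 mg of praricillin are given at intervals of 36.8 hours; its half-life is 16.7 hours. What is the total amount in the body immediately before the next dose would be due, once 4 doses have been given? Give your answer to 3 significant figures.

97.7 mg

The 4 doses were given 147.2, 110.4, 73.6, 36.8 hours ago.
Total = 353·(1/2)^(147.2/16.7) + 353·(1/2)^(110.4/16.7) + 353·(1/2)^(73.6/16.7) + 353·(1/2)^(36.8/16.7)
      = 0.78412 + 3.6119 + 16.637 + 76.635 ≈ 97.668 mg.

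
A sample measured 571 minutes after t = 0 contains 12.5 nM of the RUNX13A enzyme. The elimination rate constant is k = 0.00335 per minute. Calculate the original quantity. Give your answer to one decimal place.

t½ = ln 2 / k = 0.69315 / 0.00335 ≈ 206.91 minutes.
Number of half-lives elapsed: n = 571/206.91 ≈ 2.7597.
A₀ = A × 2^n = 12.5 × 2^2.7597 = 12.5 × 6.7724 ≈ 84.655 nM.

84.7 nM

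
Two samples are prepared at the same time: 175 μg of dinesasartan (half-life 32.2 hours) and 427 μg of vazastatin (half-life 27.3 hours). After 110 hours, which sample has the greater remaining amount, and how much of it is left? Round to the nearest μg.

vazastatin, 26 μg

dinesasartan: 175 × (1/2)^3.4161 ≈ 16.394 μg.
vazastatin: 427 × (1/2)^4.0293 ≈ 26.151 μg.
Vazastatin has more remaining, at ≈ 26.151 μg.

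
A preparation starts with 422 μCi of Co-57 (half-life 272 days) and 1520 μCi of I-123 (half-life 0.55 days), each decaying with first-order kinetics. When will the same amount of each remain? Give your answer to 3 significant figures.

Set 422·(1/2)^(t/272) = 1520·(1/2)^(t/0.55).
Taking log₂: log₂(422/1520) = t·(1/272 − 1/0.55).
log₂(0.27763) = -1.8488; 1/272 − 1/0.55 = -1.8145.
t = -1.8488 / -1.8145 ≈ 1.0189 days.

1.02 days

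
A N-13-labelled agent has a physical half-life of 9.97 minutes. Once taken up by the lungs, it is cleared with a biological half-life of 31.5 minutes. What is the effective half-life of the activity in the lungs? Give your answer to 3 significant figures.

7.57 minutes

1/t_eff = 1/t_phys + 1/t_biol = 1/9.97 + 1/31.5 = 0.13205 per minute.
t_eff = 9.97 × 31.5 / (9.97 + 31.5) ≈ 7.5731 minutes.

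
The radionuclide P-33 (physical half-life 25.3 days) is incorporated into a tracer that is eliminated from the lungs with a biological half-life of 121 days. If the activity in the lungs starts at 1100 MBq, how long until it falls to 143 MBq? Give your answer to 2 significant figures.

1/t_eff = 1/t_phys + 1/t_biol = 1/25.3 + 1/121 = 0.04779 per day.
t_eff = 25.3 × 121 / (25.3 + 121) ≈ 20.925 days.
n = log₂(1100/143) ≈ 2.9434; t = 2.9434 × 20.925 ≈ 61.59 days.

62 days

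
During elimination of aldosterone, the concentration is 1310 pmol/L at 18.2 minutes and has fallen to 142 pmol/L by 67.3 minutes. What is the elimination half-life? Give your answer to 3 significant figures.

15.3 minutes

Over Δt = 67.3 − 18.2 = 49.1 minutes, the level fell by a factor of 1310/142 ≈ 9.2254.
n = log₂(9.2254) ≈ 3.2056 half-lives, so t½ = 49.1/3.2056 ≈ 15.317 minutes.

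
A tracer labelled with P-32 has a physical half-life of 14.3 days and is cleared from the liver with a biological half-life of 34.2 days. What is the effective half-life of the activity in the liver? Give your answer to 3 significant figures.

10.1 days

1/t_eff = 1/t_phys + 1/t_biol = 1/14.3 + 1/34.2 = 0.09917 per day.
t_eff = 14.3 × 34.2 / (14.3 + 34.2) ≈ 10.084 days.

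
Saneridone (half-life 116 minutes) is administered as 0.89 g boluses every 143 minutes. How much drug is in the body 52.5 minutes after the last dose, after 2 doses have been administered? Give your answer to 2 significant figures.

The 2 doses were given 195.5, 52.5 minutes ago.
Total = 0.89·(1/2)^(195.5/116) + 0.89·(1/2)^(52.5/116)
      = 0.27673 + 0.65035 ≈ 0.92708 g.

0.93 g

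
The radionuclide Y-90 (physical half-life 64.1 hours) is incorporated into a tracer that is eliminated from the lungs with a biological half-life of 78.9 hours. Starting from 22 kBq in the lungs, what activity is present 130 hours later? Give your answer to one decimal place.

1.7 kBq

1/t_eff = 1/t_phys + 1/t_biol = 1/64.1 + 1/78.9 = 0.028275 per hour.
t_eff = 64.1 × 78.9 / (64.1 + 78.9) ≈ 35.367 hours.
Remaining = 22 × (1/2)^(130/35.367) = 22 × (1/2)^3.6757 ≈ 1.7215 kBq.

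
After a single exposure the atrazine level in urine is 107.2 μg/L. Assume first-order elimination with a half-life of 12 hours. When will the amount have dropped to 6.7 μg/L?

6.7/107.2 = 1/16, so 4 half-lives have elapsed.
t = 4 × 12 = 48 hours.

48 hours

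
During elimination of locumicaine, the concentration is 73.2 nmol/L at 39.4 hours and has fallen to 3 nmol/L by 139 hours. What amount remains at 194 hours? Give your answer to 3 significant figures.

Over Δt = 139 − 39.4 = 99.6 hours, the level fell by a factor of 73.2/3 ≈ 24.4.
n = log₂(24.4) ≈ 4.6088 half-lives, so t½ = 99.6/4.6088 ≈ 21.611 hours.
From t = 139 to t = 194: 3 × (1/2)^((194−139)/21.611) ≈ 0.51403 nmol/L.

0.514 nmol/L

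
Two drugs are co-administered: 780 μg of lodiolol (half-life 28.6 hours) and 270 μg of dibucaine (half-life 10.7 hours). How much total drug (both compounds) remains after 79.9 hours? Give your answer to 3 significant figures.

114 μg

lodiolol: 780 × (1/2)^(79.9/28.6) = 780 × (1/2)^2.7937 ≈ 112.49 μg.
dibucaine: 270 × (1/2)^(79.9/10.7) = 270 × (1/2)^7.4673 ≈ 1.5258 μg.
Total = 112.49 + 1.5258 ≈ 114.01 μg.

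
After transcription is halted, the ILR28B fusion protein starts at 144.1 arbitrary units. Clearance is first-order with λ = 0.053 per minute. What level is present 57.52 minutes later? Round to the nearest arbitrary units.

t½ = ln 2 / λ = 0.69315 / 0.053 ≈ 13.078 minutes.
Number of half-lives: n = 57.52/13.078 ≈ 4.3981.
Remaining = 144.1 × (1/2)^4.3981 = 144.1 × 0.047427 ≈ 6.8343 arbitrary units.

7 arbitrary units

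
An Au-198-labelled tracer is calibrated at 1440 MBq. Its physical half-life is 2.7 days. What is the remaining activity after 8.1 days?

Elapsed time is 3 half-lives (8.1/2.7).
Each half-life halves the amount: 1440 × (1/2)^3 = 1440/8 = 180 MBq.

180 MBq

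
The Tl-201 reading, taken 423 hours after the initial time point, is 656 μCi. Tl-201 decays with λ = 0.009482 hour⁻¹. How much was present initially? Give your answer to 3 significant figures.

t½ = ln 2 / λ = 0.69315 / 0.009482 ≈ 73.101 hours.
Number of half-lives elapsed: n = 423/73.101 ≈ 5.7865.
A₀ = A × 2^n = 656 × 2^5.7865 = 656 × 55.196 ≈ 36208 μCi.

36200 μCi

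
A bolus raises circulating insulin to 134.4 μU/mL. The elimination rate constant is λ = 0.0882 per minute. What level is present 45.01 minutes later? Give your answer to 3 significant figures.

2.54 μU/mL

t½ = ln 2 / λ = 0.69315 / 0.0882 ≈ 7.8588 minutes.
Number of half-lives: n = 45.01/7.8588 ≈ 5.7273.
Remaining = 134.4 × (1/2)^5.7273 = 134.4 × 0.018876 ≈ 2.5369 μU/mL.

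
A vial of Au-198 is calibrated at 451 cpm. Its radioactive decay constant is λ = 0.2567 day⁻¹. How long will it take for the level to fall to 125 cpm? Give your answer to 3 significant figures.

t½ = ln 2 / λ = 0.69315 / 0.2567 ≈ 2.7002 days.
Fraction remaining = 125/451 ≈ 0.27716.
n = log₂(451/125) = ln(3.608)/ln 2 ≈ 1.8512 half-lives.
t = n × t½ = 1.8512 × 2.7002 ≈ 4.9987 days.

5.00 days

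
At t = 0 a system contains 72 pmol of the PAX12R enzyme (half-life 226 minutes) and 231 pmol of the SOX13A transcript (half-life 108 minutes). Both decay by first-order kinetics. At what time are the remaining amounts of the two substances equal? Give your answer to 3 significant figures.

348 minutes

Set 72·(1/2)^(t/226) = 231·(1/2)^(t/108).
Taking log₂: log₂(72/231) = t·(1/226 − 1/108).
log₂(0.31169) = -1.6818; 1/226 − 1/108 = -0.0048345.
t = -1.6818 / -0.0048345 ≈ 347.88 minutes.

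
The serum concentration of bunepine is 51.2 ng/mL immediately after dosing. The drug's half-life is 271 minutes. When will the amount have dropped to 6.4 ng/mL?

813 minutes

6.4/51.2 = 1/8, so 3 half-lives have elapsed.
t = 3 × 271 = 813 minutes.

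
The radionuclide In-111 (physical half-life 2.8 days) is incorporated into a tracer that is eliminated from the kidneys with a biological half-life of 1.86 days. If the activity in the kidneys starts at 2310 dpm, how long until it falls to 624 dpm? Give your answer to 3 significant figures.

1/t_eff = 1/t_phys + 1/t_biol = 1/2.8 + 1/1.86 = 0.89478 per day.
t_eff = 2.8 × 1.86 / (2.8 + 1.86) ≈ 1.1176 days.
n = log₂(2310/624) ≈ 1.8883; t = 1.8883 × 1.1176 ≈ 2.1103 days.

2.11 days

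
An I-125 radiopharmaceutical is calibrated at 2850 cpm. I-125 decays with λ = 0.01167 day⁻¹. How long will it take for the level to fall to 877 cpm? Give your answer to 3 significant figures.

t½ = ln 2 / λ = 0.69315 / 0.01167 ≈ 59.396 days.
Fraction remaining = 877/2850 ≈ 0.30772.
n = log₂(2850/877) = ln(3.2497)/ln 2 ≈ 1.7003 half-lives.
t = n × t½ = 1.7003 × 59.396 ≈ 100.99 days.

101 days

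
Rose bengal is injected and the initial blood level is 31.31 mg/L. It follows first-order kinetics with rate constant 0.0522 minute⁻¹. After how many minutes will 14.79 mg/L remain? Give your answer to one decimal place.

t½ = ln 2 / k = 0.69315 / 0.0522 ≈ 13.279 minutes.
Fraction remaining = 14.79/31.31 ≈ 0.47237.
n = log₂(31.31/14.79) = ln(2.117)/ln 2 ≈ 1.082 half-lives.
t = n × t½ = 1.082 × 13.279 ≈ 14.368 minutes.

14.4 minutes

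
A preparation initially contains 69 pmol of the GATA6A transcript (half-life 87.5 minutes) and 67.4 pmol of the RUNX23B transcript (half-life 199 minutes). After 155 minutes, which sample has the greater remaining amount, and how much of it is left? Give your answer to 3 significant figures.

GATA6A transcript: 69 × (1/2)^1.7714 ≈ 20.211 pmol.
RUNX23B transcript: 67.4 × (1/2)^0.77889 ≈ 39.282 pmol.
RUNX23B transcript has more remaining, at ≈ 39.282 pmol.

RUNX23B transcript, 39.3 pmol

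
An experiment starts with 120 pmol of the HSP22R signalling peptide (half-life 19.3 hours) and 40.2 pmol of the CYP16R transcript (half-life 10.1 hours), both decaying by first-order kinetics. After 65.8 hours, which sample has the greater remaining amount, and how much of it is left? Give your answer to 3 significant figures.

HSP22R signalling peptide, 11.3 pmol

HSP22R signalling peptide: 120 × (1/2)^3.4093 ≈ 11.295 pmol.
CYP16R transcript: 40.2 × (1/2)^6.5149 ≈ 0.4396 pmol.
HSP22R signalling peptide has more remaining, at ≈ 11.295 pmol.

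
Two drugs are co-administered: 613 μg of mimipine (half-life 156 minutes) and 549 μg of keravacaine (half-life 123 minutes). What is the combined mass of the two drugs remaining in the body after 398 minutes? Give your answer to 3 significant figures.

mimipine: 613 × (1/2)^(398/156) = 613 × (1/2)^2.5513 ≈ 104.58 μg.
keravacaine: 549 × (1/2)^(398/123) = 549 × (1/2)^3.2358 ≈ 58.278 μg.
Total = 104.58 + 58.278 ≈ 162.86 μg.

163 μg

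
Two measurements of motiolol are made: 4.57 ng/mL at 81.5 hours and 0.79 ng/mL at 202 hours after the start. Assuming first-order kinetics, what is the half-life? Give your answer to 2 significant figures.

48 hours

Over Δt = 202 − 81.5 = 120.5 hours, the level fell by a factor of 4.57/0.79 ≈ 5.7848.
n = log₂(5.7848) ≈ 2.5323 half-lives, so t½ = 120.5/2.5323 ≈ 47.586 hours.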